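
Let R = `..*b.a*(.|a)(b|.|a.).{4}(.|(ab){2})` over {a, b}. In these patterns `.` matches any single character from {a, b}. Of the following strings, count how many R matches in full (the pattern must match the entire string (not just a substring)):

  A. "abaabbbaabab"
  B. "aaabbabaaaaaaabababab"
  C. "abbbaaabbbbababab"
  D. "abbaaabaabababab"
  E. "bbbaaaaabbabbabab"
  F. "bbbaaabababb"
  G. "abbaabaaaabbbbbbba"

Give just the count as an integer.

A → no match
B → match
C → match
D → match
E → match
F → match
G → no match
Total matched: 5

5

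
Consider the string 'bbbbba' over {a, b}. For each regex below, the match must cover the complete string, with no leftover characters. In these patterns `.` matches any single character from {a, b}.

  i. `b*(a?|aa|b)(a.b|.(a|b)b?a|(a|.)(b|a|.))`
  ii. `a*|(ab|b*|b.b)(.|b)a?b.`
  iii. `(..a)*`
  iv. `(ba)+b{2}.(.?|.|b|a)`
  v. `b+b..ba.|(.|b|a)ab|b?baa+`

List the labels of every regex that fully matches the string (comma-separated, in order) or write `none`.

i, ii

i → match
ii → match
iii → no match
iv → no match — must start with 'ba'
v → no match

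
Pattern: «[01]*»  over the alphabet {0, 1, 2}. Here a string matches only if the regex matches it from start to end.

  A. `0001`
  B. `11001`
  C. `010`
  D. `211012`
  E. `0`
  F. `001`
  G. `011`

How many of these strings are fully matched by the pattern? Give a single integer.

6

A → match
B → match
C → match
D → no match
E → match
F → match
G → match
Total matched: 6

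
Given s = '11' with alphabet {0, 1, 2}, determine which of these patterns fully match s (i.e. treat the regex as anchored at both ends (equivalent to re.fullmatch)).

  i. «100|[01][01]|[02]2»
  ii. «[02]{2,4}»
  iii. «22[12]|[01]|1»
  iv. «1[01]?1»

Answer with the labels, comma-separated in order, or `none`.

i, iv

i → match
ii → no match
iii → no match
iv → match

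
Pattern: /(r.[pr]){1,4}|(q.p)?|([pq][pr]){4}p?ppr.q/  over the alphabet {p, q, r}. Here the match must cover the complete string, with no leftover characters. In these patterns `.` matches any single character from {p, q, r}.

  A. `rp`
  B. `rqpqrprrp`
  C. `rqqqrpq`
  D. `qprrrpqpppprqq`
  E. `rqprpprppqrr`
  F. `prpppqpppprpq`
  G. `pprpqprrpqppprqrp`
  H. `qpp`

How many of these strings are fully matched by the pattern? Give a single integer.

1

A → no match
B → no match
C → no match
D → no match
E → no match
F → no match
G → no match
H → match
Total matched: 1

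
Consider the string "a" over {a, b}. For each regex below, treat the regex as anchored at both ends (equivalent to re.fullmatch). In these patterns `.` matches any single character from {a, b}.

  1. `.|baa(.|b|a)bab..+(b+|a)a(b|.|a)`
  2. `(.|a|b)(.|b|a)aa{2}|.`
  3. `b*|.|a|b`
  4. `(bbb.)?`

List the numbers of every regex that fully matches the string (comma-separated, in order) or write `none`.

1, 2, 3

1 → match
2 → match
3 → match
4 → no match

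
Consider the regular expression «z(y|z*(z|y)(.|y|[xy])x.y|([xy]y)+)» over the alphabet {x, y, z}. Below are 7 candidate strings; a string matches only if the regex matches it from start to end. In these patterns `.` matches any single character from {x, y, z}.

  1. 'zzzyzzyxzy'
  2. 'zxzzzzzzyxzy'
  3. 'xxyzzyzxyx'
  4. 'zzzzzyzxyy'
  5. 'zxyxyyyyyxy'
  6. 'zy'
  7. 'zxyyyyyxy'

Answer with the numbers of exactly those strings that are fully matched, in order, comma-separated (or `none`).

4, 5, 6, 7

1 → no match
2 → no match
3 → no match — must start with 'z'
4 → match
5 → match
6 → match
7 → match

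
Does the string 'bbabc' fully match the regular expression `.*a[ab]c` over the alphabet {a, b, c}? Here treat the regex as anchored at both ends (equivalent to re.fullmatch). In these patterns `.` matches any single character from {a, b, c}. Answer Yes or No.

Yes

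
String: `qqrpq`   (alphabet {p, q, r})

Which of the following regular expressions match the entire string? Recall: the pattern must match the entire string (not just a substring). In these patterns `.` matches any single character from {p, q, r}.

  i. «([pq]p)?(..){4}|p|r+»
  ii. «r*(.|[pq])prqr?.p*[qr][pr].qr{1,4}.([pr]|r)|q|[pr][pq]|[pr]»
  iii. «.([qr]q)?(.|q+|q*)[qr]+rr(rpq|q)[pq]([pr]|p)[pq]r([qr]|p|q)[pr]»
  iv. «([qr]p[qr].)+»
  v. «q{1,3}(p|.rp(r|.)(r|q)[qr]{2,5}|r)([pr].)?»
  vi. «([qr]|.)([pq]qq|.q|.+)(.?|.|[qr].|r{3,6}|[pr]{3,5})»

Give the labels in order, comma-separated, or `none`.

i → no match
ii → no match
iii → no match
iv → no match
v → match
vi → match

v, vi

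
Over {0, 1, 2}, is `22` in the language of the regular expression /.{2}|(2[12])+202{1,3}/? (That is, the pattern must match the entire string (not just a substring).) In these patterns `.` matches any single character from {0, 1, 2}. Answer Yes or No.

Yes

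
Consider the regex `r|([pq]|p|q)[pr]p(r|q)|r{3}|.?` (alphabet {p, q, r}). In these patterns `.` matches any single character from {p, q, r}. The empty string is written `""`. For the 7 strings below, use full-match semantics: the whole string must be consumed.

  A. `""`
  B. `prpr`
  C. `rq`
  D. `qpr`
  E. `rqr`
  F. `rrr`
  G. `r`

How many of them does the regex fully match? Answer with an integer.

A. `""` → match
B. `prpr` → match
C. `rq` → no match
D. `qpr` → no match
E. `rqr` → no match
F. `rrr` → match
G. `r` → match
Total matched: 4

4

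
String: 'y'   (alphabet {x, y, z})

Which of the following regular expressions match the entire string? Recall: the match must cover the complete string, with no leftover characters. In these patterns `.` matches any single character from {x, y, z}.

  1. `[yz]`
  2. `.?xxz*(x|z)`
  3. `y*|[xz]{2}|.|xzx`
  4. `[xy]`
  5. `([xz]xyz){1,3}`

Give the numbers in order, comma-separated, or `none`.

1, 3, 4

1 → match
2 → no match
3 → match
4 → match
5 → no match — must end with 'xyz'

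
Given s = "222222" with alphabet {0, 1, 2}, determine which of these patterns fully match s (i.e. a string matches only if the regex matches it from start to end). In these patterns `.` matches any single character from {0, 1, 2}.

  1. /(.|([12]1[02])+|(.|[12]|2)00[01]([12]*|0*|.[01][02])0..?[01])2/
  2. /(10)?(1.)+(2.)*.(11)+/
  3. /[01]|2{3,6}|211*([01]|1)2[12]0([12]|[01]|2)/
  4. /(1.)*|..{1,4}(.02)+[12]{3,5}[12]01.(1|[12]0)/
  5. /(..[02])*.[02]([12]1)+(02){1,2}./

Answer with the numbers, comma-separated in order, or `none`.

3

1 → no match
2 → no match — must end with "11"
3 → match
4 → no match
5 → no match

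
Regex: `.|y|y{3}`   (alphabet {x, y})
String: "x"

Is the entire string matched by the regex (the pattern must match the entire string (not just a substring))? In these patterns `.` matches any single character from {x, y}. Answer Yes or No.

Yes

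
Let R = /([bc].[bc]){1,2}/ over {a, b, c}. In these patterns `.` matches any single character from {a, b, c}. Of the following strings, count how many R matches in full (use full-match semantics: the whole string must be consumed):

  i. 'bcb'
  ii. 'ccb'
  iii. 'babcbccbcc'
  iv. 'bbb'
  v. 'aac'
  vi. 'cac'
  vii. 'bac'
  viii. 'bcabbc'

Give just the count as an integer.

5

i → match
ii → match
iii → no match
iv → match
v → no match
vi → match
vii → match
viii → no match
Total matched: 5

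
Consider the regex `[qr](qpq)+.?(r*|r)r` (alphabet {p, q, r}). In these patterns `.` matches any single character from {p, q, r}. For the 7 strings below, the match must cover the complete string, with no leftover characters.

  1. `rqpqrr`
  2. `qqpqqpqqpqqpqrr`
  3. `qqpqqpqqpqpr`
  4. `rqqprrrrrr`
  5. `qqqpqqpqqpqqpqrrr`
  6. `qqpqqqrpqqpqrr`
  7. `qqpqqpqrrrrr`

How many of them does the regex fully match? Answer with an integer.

4

1 → match
2 → match
3 → match
4 → no match
5 → no match
6 → no match
7 → match
Total matched: 4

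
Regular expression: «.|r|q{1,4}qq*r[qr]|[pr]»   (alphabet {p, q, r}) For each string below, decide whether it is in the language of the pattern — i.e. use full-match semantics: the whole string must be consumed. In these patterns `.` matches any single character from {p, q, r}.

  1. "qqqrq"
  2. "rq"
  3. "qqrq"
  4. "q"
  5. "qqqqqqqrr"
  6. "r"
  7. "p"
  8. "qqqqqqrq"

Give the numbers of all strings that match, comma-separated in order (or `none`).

1, 3, 4, 5, 6, 7, 8

1 → match
2 → no match
3 → match
4 → match
5 → match
6 → match
7 → match
8 → match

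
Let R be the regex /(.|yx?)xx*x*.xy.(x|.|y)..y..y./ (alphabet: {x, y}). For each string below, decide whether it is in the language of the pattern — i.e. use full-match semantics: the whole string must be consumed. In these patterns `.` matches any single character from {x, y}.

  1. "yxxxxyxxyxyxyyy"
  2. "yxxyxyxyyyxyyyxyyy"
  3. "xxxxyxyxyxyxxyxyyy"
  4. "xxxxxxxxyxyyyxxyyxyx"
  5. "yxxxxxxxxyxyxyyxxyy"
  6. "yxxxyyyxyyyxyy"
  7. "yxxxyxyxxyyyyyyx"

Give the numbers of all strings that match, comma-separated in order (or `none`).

1 → match
2 → no match
3 → no match
4 → match
5 → match
6 → match
7 → match

1, 4, 5, 6, 7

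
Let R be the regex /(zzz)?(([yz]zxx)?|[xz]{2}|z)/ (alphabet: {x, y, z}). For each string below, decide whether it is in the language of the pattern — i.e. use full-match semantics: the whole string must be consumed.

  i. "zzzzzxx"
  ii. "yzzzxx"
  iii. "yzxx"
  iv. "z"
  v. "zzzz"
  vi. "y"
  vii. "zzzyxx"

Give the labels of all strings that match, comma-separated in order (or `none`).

i, iii, iv, v

i → match
ii → no match
iii → match
iv → match
v → match
vi → no match
vii → no match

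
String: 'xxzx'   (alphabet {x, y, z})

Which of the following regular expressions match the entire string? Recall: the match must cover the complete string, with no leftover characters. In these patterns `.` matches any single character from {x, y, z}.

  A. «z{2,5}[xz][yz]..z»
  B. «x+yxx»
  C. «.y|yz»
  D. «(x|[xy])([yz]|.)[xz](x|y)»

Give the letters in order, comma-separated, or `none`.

D

A → no match — must start with 'z'
B → no match — must end with 'xyxx'
C → no match
D → match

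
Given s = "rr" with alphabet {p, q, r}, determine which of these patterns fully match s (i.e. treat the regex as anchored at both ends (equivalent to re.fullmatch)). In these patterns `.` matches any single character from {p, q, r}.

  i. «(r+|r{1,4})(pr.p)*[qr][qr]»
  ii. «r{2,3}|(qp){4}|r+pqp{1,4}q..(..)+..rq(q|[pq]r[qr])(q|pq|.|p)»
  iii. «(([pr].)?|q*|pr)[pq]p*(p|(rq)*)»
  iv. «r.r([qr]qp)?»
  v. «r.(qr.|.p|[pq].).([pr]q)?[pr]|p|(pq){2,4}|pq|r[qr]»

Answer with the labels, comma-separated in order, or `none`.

ii, v

i → no match
ii → match
iii → no match
iv → no match
v → match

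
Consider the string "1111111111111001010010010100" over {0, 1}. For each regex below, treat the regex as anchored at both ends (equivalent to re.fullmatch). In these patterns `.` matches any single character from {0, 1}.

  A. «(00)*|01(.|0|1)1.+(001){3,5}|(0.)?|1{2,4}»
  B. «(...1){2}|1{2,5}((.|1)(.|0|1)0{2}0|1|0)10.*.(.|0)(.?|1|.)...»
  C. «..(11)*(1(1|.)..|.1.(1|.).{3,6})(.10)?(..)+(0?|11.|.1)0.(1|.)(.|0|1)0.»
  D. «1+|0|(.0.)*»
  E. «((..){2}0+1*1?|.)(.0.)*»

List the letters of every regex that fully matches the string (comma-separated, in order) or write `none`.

C

A → no match
B → no match
C → match
D → no match
E → no match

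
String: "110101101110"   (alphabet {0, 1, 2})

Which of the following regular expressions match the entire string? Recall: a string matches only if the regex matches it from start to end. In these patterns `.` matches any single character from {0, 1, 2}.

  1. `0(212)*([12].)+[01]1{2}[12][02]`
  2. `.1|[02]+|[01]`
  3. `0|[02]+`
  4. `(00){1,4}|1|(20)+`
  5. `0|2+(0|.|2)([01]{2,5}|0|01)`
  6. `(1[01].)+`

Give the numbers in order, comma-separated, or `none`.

1 → no match — must start with "0"
2 → no match
3 → no match
4 → no match
5 → no match
6 → match

6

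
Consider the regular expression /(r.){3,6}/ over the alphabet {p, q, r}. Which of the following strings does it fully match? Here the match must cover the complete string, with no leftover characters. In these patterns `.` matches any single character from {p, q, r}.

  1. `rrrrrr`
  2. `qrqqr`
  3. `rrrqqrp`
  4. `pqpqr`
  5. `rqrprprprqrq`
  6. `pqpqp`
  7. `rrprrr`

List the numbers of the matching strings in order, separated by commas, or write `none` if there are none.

1 → match
2 → no match — must start with `r`
3 → no match
4 → no match — must start with `r`
5 → match
6 → no match — must start with `r`
7 → no match

1, 5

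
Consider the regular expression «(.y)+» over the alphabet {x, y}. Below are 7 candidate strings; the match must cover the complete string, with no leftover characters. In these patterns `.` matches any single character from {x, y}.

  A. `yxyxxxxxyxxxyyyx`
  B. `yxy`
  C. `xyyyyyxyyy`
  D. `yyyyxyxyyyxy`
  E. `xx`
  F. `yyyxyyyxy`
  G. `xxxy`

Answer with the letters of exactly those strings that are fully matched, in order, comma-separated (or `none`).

A → no match — must end with `y`
B → no match
C → match
D → match
E → no match — must end with `y`
F → no match
G → no match

C, D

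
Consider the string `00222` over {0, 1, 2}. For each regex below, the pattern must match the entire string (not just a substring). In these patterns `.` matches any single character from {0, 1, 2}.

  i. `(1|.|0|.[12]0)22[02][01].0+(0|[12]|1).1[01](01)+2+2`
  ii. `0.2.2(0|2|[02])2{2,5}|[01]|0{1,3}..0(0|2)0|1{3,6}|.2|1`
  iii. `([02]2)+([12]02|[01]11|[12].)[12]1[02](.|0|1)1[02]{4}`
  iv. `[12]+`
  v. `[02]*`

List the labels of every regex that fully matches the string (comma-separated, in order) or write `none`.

i → no match
ii → no match
iii → no match
iv → no match
v → match

v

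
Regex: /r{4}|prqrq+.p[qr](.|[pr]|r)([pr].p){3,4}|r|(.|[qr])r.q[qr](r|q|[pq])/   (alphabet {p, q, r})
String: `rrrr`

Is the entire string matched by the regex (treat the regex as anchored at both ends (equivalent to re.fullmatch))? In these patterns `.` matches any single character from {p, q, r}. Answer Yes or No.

Yes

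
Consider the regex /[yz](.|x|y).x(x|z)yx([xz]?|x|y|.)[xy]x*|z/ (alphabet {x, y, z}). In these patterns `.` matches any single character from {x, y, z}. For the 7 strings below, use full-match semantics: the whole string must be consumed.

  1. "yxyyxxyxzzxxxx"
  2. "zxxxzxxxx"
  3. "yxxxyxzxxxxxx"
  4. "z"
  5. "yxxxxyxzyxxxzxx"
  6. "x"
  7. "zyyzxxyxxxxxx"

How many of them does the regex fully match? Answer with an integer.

1

1 → no match
2. "zxxxzxxxx" → no match
3 → no match
4. "z" → match
5 → no match
6. "x" → no match
7 → no match
Total matched: 1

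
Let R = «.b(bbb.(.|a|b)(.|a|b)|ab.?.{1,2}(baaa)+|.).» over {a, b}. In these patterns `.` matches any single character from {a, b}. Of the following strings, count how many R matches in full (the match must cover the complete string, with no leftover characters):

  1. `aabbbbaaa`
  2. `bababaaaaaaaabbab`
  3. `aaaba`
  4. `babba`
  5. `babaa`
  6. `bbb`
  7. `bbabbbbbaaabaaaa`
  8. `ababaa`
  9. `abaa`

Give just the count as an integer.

2

1 → no match
2 → no match
3 → no match
4 → no match
5 → no match
6 → no match
7 → match
8 → no match
9 → match
Total matched: 2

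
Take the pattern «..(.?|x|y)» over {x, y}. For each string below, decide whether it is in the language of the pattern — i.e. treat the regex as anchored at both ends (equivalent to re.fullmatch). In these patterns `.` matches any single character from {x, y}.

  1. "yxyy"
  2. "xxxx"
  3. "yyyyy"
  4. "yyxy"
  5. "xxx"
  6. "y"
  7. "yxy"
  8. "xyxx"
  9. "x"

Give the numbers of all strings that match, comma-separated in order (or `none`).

1. "yxyy" → no match
2. "xxxx" → no match
3. "yyyyy" → no match
4. "yyxy" → no match
5. "xxx" → match
6. "y" → no match
7. "yxy" → match
8. "xyxx" → no match
9. "x" → no match

5, 7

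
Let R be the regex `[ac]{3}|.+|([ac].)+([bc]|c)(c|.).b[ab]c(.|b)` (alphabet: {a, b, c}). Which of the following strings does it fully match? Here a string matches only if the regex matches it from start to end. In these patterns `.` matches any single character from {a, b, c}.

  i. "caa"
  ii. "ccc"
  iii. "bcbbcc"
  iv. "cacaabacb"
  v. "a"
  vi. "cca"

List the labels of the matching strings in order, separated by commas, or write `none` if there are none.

i → match
ii → match
iii → match
iv → match
v → match
vi → match

i, ii, iii, iv, v, vi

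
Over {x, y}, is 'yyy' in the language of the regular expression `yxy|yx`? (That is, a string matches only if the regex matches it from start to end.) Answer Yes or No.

No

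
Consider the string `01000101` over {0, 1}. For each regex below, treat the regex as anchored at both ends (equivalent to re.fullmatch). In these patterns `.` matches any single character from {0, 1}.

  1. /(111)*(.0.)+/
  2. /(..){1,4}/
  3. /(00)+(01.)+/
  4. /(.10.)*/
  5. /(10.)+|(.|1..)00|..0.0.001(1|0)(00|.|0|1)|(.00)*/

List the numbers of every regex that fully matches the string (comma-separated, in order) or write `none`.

1 → no match
2 → match
3 → no match — must start with `00`
4 → match
5 → no match

2, 4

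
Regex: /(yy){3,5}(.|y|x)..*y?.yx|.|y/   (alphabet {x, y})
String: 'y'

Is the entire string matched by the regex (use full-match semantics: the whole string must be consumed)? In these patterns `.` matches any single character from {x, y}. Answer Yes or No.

Yes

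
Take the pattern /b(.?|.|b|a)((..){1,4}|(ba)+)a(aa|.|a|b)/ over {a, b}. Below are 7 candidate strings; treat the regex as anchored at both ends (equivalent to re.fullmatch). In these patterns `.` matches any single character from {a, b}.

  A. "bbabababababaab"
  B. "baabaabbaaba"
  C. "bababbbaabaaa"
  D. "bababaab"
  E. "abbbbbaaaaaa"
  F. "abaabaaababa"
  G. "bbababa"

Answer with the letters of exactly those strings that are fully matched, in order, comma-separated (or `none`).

A → match
B → no match
C → match
D → match
E → no match — must start with "b"
F → no match — must start with "b"
G → no match

A, C, D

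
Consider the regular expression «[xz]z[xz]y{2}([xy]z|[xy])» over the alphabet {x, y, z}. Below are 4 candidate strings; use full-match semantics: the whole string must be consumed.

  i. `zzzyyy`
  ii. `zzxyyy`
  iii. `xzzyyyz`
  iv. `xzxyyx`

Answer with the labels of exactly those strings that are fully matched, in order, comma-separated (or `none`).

i, ii, iii, iv

i → match
ii → match
iii → match
iv → match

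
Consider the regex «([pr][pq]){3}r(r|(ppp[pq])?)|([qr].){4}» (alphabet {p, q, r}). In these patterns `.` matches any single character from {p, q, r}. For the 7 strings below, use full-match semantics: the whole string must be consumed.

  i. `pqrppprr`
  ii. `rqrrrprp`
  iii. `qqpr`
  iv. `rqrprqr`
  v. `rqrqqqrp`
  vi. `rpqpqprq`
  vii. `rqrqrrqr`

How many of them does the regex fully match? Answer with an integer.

i → match
ii → match
iii → no match
iv → match
v → match
vi → match
vii → match
Total matched: 6

6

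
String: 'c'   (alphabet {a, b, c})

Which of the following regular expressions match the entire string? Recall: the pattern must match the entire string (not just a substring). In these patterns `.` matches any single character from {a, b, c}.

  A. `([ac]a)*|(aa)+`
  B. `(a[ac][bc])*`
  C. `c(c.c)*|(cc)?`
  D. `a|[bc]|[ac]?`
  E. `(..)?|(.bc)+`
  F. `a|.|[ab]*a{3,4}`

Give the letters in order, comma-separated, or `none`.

C, D, F

A → no match
B → no match
C → match
D → match
E → no match
F → match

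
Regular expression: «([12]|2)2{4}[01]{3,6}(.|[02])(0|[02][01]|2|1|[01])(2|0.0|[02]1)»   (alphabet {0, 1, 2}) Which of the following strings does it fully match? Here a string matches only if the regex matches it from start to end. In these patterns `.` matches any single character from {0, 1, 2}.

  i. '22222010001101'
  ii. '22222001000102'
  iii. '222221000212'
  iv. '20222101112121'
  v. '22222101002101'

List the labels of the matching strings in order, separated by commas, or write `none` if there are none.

i, ii, iii, v

i → match
ii → match
iii → match
iv → no match
v → match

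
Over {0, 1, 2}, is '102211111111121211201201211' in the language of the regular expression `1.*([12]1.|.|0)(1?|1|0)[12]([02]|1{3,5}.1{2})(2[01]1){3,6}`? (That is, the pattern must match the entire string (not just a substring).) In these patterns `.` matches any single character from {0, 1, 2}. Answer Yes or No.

No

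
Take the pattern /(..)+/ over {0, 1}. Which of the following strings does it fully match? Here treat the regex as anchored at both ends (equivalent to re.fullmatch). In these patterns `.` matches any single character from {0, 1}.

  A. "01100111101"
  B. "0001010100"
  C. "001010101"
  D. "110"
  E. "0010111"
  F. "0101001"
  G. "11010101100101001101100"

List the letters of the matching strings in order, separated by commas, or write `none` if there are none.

A → no match
B → match
C → no match
D → no match
E → no match
F → no match
G → no match

B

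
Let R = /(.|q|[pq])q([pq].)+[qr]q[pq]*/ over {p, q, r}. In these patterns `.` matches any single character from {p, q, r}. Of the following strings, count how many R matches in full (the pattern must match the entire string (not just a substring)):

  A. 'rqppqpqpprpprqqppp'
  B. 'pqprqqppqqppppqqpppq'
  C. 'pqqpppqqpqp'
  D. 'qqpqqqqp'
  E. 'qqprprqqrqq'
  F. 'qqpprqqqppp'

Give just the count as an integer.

6

A → match
B → match
C. 'pqqpppqqpqp' → match
D. 'qqpqqqqp' → match
E. 'qqprprqqrqq' → match
F. 'qqpprqqqppp' → match
Total matched: 6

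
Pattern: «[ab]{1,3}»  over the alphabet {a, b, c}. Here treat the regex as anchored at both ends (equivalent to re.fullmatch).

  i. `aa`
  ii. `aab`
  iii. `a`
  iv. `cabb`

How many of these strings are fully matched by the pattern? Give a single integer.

3

i → match
ii → match
iii → match
iv → no match
Total matched: 3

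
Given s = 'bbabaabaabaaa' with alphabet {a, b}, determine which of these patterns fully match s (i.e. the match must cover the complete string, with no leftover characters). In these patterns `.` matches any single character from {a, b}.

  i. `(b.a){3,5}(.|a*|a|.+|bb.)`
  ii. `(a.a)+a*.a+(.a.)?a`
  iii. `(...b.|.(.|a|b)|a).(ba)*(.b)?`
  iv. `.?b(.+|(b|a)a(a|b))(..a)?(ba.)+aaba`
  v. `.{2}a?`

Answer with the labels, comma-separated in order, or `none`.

i → match
ii → no match — must start with 'a'
iii → no match
iv → no match — must end with 'aaba'
v → no match

i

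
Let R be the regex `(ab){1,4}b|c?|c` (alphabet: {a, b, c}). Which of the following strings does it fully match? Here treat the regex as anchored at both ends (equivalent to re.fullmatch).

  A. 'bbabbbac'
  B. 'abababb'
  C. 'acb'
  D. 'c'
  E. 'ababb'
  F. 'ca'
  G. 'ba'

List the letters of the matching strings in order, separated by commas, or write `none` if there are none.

B, D, E

A. 'bbabbbac' → no match
B. 'abababb' → match
C. 'acb' → no match
D. 'c' → match
E. 'ababb' → match
F. 'ca' → no match
G. 'ba' → no match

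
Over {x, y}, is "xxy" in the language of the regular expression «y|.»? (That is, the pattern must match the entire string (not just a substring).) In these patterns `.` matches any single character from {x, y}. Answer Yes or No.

No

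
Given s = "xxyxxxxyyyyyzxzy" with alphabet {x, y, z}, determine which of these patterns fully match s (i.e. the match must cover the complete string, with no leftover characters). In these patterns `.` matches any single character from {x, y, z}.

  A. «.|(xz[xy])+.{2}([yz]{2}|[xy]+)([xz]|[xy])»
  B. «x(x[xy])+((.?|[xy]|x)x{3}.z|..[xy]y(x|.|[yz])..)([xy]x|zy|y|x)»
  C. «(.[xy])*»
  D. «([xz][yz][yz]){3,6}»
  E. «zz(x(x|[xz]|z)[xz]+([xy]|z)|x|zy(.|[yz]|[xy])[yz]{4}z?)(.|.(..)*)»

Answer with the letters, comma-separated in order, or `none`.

B, C

A → no match
B → match
C → match
D → no match
E → no match — must start with "zz"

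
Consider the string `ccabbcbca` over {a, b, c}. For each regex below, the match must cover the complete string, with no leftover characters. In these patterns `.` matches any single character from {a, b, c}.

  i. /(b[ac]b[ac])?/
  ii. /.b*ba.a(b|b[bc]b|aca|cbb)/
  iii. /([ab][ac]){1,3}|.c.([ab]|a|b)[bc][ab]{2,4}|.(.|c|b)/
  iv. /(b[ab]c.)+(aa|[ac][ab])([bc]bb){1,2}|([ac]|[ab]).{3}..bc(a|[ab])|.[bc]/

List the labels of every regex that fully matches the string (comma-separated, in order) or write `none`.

i → no match
ii → no match
iii → no match
iv → match

iv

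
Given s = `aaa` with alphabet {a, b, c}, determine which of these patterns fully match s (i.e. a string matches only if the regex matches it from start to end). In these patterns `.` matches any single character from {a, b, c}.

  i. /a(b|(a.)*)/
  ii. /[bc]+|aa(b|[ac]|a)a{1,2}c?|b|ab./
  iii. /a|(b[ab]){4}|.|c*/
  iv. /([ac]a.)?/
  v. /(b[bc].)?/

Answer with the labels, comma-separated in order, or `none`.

i, iv

i → match
ii → no match
iii → no match
iv → match
v → no match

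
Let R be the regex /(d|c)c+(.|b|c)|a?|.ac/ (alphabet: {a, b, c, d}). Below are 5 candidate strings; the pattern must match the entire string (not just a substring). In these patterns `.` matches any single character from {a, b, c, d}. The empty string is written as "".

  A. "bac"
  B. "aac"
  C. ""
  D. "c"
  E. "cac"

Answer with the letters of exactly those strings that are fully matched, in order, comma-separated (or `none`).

A, B, C, E

A → match
B → match
C → match
D → no match
E → match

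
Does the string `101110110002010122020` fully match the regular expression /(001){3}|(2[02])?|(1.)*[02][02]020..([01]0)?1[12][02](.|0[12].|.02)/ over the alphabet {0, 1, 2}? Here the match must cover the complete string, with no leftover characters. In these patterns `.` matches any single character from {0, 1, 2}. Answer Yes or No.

Yes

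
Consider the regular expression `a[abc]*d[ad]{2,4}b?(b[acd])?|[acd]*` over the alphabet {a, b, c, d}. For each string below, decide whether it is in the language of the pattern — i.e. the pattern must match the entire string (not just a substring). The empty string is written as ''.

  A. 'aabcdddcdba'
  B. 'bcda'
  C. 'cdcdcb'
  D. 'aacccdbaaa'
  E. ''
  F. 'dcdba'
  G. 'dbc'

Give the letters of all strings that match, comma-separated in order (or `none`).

E

A → no match
B → no match
C → no match
D → no match
E → match
F → no match
G → no match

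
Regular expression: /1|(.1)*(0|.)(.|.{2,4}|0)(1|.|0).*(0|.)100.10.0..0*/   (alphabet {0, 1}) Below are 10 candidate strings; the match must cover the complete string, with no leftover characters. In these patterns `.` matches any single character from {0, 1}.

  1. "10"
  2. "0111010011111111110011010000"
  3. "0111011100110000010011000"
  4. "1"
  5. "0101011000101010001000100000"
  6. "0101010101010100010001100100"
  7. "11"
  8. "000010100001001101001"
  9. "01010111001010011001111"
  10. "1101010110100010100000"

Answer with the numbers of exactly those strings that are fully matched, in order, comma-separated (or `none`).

2, 4, 5, 8, 10

1 → no match
2 → match
3 → no match
4 → match
5 → match
6 → no match
7 → no match
8 → match
9 → no match
10 → match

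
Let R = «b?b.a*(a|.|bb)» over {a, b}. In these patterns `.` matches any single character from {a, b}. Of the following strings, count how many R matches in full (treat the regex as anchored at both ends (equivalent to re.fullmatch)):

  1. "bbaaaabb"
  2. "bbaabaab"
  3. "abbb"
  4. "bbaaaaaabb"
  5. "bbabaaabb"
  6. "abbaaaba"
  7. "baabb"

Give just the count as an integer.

3

1 → match
2 → no match
3 → no match
4 → match
5 → no match
6 → no match
7 → match
Total matched: 3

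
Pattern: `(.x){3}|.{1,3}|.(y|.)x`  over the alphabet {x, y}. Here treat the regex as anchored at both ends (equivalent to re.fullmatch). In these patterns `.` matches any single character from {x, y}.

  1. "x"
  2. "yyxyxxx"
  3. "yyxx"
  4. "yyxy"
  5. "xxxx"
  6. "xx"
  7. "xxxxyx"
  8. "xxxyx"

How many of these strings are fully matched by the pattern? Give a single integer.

1 → match
2 → no match
3 → no match
4 → no match
5 → no match
6 → match
7 → match
8 → no match
Total matched: 3

3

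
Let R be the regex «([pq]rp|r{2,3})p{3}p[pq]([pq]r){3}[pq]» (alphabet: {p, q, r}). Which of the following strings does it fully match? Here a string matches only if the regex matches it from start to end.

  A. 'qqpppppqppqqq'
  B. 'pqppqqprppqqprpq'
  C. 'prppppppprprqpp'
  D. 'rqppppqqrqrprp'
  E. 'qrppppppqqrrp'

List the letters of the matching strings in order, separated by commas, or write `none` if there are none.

A → no match
B → no match
C → no match
D → no match
E → no match

none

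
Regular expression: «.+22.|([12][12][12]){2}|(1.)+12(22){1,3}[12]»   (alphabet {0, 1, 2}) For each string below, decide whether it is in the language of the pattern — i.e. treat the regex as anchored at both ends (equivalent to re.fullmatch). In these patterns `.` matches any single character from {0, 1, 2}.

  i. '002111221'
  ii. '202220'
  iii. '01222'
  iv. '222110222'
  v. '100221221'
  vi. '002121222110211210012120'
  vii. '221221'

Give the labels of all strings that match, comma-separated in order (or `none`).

i → match
ii → match
iii → match
iv → match
v → match
vi → no match
vii → match

i, ii, iii, iv, v, vii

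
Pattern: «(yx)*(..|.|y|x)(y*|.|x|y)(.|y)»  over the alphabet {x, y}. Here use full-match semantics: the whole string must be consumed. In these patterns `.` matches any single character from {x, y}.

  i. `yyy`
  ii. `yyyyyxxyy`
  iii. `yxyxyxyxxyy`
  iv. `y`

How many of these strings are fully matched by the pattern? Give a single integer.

2

i. `yyy` → match
ii. `yyyyyxxyy` → no match
iii. `yxyxyxyxxyy` → match
iv. `y` → no match
Total matched: 2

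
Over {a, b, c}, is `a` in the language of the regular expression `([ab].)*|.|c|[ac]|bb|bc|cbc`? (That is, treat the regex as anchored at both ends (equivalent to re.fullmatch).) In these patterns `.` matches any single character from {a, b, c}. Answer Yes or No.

Yes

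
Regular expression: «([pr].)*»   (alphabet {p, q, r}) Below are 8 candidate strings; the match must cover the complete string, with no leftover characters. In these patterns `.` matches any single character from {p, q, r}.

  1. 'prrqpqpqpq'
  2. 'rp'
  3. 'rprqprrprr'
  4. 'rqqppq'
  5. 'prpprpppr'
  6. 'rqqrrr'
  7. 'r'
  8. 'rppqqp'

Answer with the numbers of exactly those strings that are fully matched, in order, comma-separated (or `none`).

1 → match
2 → match
3 → match
4 → no match
5 → no match
6 → no match
7 → no match
8 → no match

1, 2, 3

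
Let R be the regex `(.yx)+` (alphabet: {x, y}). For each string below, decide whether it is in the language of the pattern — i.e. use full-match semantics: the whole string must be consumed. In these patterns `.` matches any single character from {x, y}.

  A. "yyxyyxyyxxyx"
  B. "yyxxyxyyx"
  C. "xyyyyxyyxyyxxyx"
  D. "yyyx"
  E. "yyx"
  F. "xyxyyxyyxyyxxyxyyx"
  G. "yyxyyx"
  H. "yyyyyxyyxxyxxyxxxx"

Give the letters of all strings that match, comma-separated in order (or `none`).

A, B, E, F, G

A. "yyxyyxyyxxyx" → match
B. "yyxxyxyyx" → match
C → no match
D. "yyyx" → no match
E. "yyx" → match
F → match
G. "yyxyyx" → match
H → no match — must end with "yx"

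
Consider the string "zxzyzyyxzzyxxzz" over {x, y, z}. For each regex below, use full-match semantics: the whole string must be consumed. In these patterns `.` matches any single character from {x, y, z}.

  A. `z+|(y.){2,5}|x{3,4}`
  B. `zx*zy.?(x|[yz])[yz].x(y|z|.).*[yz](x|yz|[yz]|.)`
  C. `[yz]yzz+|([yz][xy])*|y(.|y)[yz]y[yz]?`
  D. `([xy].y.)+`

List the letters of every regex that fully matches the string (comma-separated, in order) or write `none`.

B

A → no match
B → match
C → no match
D → no match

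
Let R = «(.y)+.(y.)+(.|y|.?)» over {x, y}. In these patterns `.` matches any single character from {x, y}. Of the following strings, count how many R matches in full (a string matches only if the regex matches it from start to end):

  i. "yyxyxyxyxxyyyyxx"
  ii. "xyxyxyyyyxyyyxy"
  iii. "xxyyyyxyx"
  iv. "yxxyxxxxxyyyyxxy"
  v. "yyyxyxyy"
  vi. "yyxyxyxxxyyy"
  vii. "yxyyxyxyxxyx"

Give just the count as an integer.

0

i → no match
ii → no match
iii → no match
iv → no match
v → no match
vi → no match
vii → no match
Total matched: 0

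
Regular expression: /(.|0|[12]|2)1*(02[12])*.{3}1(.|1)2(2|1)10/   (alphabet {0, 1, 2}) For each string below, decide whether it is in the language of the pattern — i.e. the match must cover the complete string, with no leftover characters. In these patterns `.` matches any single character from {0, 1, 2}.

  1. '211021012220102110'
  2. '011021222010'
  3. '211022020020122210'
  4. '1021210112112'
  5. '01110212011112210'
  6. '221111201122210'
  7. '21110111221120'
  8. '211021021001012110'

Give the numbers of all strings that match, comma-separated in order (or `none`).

1 → no match
2. '011021222010' → no match
3 → no match
4 → no match — must end with '10'
5 → no match
6 → no match
7 → no match — must end with '10'
8 → no match

none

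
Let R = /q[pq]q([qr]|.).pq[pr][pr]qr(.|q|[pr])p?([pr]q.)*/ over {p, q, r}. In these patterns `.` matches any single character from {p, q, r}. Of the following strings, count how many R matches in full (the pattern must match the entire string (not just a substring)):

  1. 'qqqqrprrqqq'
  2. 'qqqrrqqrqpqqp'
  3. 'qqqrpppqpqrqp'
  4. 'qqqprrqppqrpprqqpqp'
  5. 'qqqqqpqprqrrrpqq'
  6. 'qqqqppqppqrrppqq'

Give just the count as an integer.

1

1. 'qqqqrprrqqq' → no match
2 → no match
3 → no match
4 → no match
5 → no match
6 → match
Total matched: 1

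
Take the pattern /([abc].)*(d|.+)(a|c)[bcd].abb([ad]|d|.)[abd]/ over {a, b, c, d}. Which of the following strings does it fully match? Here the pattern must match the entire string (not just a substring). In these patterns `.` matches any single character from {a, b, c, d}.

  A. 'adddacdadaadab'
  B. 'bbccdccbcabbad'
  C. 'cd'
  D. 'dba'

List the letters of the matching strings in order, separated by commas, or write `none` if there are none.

A → no match
B → match
C → no match
D → no match

B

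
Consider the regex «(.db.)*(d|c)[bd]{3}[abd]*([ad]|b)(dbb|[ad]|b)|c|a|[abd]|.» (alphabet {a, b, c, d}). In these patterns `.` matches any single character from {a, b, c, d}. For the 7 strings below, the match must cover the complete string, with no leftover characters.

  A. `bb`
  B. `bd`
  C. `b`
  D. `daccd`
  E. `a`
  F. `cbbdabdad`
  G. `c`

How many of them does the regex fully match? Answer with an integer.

4

A → no match
B → no match
C → match
D → no match
E → match
F → match
G → match
Total matched: 4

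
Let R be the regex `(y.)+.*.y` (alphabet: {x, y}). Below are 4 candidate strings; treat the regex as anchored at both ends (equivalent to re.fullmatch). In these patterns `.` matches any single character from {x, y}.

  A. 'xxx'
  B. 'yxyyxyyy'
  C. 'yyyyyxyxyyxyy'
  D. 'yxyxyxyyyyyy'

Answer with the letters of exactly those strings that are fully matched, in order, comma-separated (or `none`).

A. 'xxx' → no match — must start with 'y'
B. 'yxyyxyyy' → match
C → match
D. 'yxyxyxyyyyyy' → match

B, C, D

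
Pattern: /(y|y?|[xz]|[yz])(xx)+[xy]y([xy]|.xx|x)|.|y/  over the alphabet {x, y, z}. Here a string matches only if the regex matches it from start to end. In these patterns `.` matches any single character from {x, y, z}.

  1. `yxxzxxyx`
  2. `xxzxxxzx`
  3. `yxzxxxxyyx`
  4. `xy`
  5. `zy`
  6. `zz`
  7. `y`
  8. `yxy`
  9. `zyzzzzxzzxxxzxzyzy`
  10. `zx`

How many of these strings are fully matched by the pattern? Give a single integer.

1

1. `yxxzxxyx` → no match
2. `xxzxxxzx` → no match
3. `yxzxxxxyyx` → no match
4. `xy` → no match
5. `zy` → no match
6. `zz` → no match
7. `y` → match
8. `yxy` → no match
9 → no match
10. `zx` → no match
Total matched: 1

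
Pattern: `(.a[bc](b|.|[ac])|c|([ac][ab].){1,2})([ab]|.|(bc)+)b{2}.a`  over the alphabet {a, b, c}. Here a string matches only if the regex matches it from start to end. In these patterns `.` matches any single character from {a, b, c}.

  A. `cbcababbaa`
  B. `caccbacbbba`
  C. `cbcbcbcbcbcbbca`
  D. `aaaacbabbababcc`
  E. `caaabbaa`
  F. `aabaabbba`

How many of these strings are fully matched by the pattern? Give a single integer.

4

A. `cbcababbaa` → no match
B. `caccbacbbba` → match
C → match
D → no match — must end with `a`
E. `caaabbaa` → match
F. `aabaabbba` → match
Total matched: 4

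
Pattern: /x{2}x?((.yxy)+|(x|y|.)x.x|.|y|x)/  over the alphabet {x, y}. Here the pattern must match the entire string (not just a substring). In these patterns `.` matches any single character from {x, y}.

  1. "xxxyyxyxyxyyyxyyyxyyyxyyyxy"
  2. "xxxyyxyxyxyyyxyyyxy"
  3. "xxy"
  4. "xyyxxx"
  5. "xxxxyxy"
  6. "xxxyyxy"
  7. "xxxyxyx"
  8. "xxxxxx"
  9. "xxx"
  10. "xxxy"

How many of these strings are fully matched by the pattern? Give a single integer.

9

1 → match
2 → match
3 → match
4 → no match
5 → match
6 → match
7 → match
8 → match
9 → match
10 → match
Total matched: 9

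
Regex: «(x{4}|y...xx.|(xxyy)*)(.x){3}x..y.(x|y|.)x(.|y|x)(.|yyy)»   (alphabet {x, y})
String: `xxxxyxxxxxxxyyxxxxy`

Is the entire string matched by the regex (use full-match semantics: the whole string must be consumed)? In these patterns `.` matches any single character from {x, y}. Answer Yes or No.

Yes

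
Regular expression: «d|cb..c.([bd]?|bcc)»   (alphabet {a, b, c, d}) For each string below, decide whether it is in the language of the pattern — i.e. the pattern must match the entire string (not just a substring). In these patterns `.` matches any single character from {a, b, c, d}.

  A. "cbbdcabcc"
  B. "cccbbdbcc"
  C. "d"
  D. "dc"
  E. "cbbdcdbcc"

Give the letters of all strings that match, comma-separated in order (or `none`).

A, C, E

A → match
B → no match
C → match
D → no match
E → match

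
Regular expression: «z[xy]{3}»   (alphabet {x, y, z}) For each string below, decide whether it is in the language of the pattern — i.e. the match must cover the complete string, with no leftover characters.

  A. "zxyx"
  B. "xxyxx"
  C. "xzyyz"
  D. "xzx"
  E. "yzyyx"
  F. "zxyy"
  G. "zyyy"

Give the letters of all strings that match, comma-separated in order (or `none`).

A → match
B → no match — must start with "z"
C → no match — must start with "z"
D → no match — must start with "z"
E → no match — must start with "z"
F → match
G → match

A, F, G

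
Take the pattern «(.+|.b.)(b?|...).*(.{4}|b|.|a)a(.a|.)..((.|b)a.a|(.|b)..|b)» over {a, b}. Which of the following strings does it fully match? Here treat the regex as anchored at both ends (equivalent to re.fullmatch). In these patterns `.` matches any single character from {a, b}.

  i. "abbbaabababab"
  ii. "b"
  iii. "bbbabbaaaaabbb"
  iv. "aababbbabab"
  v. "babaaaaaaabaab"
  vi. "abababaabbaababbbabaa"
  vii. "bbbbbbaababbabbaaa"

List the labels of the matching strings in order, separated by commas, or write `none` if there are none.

i, iii, v

i → match
ii → no match
iii → match
iv → no match
v → match
vi → no match
vii → no match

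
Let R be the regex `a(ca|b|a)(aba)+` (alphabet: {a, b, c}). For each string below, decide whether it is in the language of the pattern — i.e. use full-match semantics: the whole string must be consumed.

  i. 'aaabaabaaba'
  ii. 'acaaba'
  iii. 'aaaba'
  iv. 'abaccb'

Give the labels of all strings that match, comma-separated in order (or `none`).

i → match
ii → match
iii → match
iv → no match — must end with 'aba'

i, ii, iii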